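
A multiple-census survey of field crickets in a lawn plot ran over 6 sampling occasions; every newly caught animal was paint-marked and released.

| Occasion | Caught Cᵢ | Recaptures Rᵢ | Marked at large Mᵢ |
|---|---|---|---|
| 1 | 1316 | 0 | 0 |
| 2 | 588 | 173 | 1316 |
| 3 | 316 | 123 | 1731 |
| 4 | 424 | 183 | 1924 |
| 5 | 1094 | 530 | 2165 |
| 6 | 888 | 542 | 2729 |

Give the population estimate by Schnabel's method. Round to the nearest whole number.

Σ MᵢCᵢ = 0·1316 + 1316·588 + 1731·316 + 1924·424 + 2165·1094 + 2729·888 = 0 + 773808 + 546996 + 815776 + 2368510 + 2423352 = 6928442
Σ Rᵢ = 0 + 173 + 123 + 183 + 530 + 542 = 1551
N̂ = 6928442 / 1551 ≈ 4467.1 → 4467

N ≈ 4467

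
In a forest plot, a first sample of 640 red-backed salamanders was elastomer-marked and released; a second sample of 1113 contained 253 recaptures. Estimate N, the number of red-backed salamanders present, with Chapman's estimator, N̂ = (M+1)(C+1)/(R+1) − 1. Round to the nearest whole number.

N ≈ 2810

N̂ = (640+1)(1113+1)/(253+1) − 1 = 641·1114/254 − 1
= 714074/254 − 1 ≈ 2811.3 − 1 ≈ 2810.3 → 2810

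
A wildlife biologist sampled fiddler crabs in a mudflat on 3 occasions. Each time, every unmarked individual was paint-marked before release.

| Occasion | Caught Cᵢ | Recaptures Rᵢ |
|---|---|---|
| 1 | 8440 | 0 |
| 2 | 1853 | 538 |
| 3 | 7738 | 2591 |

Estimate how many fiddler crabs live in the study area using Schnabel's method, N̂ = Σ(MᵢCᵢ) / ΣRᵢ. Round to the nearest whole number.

Marked at large before each occasion: Mᵢ = Σⱼ<ᵢ (Cⱼ − Rⱼ) → M1=0, M2=8440, M3=9755
Σ MᵢCᵢ = 0·8440 + 8440·1853 + 9755·7738 = 0 + 15639320 + 75484190 = 91123510
Σ Rᵢ = 0 + 538 + 2591 = 3129
N̂ = 91123510 / 3129 ≈ 29122.2 → 29122

N ≈ 29,122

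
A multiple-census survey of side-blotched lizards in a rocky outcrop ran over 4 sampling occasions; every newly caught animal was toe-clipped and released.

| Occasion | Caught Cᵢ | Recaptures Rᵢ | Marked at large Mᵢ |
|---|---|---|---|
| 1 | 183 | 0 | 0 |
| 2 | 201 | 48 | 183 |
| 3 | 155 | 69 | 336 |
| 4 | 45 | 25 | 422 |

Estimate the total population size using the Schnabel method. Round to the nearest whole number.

N ≈ 760

Σ MᵢCᵢ = 0·183 + 183·201 + 336·155 + 422·45 = 0 + 36783 + 52080 + 18990 = 107853
Σ Rᵢ = 0 + 48 + 69 + 25 = 142
N̂ = 107853 / 142 ≈ 759.5 → 760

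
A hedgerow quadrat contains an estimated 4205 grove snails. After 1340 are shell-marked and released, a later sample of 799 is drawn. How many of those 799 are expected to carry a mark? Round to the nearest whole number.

The marked fraction of the population is 1340/4205, so in a sample of 799 expect C·(M/N) marked.
E[R] = 1340 × 799 / 4205 = 1070660 / 4205 ≈ 254.6 → 255

expected recaptures ≈ 255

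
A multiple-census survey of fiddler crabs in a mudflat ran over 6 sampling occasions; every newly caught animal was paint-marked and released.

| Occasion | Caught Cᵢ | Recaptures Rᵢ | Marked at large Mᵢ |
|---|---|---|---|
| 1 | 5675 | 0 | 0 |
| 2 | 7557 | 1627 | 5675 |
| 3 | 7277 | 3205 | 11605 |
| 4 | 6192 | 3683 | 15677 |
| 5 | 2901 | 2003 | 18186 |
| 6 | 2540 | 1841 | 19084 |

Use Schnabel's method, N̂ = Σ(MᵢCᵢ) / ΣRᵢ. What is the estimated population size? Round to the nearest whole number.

Σ MᵢCᵢ = 0·5675 + 5675·7557 + 11605·7277 + 15677·6192 + 18186·2901 + 19084·2540 = 0 + 42885975 + 84449585 + 97071984 + 52757586 + 48473360 = 325638490
Σ Rᵢ = 0 + 1627 + 3205 + 3683 + 2003 + 1841 = 12359
N̂ = 325638490 / 12359 ≈ 26348.3 → 26348

N ≈ 26,348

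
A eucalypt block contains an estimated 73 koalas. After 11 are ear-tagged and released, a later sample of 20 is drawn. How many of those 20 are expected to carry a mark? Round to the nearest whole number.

Expected recaptures E[R] = M·C / N.
E[R] = 11 × 20 / 73 = 220 / 73 ≈ 3.0 → 3

expected recaptures ≈ 3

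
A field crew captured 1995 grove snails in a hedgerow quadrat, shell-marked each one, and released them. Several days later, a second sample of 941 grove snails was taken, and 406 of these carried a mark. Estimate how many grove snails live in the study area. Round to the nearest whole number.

N ≈ 4624

N = (1995 × 941) / 406 = 1877295 / 406 ≈ 4623.9 → 4624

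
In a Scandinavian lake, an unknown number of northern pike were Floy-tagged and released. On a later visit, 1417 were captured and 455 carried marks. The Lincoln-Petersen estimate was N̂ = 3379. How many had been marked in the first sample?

M = 1085

From N = M·C/R: M = N·R / C = 3379·455 / 1417 = 1537445 / 1417 = 1085.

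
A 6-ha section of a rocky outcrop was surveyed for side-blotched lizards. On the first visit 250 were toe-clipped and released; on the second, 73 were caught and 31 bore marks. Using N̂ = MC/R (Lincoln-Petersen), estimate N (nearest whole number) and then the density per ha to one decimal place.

density ≈ 98.2 side-blotched lizards per ha

N̂ = 250·73/31 = 18250/31 ≈ 588.7 → 589
Density = N̂ / area = 589 / 6 ≈ 98.17 → 98.2 per ha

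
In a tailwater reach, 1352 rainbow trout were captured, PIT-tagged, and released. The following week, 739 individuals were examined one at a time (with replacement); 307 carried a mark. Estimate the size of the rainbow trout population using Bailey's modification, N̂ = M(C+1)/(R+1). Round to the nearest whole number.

N ≈ 3248

N̂ = 1352·(739+1)/(307+1) = 1352·740/308 = 1000480/308 ≈ 3248.3 → 3248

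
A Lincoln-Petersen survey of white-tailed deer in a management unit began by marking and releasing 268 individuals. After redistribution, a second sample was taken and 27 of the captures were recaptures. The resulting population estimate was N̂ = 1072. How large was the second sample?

C = 108

From N = M·C/R: C = N·R / M = 1072·27 / 268 = 28944 / 268 = 108.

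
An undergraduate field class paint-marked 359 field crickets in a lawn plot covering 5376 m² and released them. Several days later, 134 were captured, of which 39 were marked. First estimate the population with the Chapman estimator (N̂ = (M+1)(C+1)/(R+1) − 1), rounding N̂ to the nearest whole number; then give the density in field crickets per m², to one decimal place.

N̂ = 360·135/40 − 1 = 48600/40 − 1 = 1214
Density = N̂ / area = 1214 / 5376 ≈ 0.23 → 0.2 per m²

density ≈ 0.2 field crickets per m²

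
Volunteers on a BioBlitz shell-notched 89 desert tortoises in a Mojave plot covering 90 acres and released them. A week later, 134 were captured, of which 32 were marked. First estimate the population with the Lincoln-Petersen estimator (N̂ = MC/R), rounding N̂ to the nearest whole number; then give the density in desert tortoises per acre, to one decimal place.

density ≈ 4.1 desert tortoises per acre

N̂ = 89·134/32 = 11926/32 ≈ 372.7 → 373
Density = N̂ / area = 373 / 90 ≈ 4.14 → 4.1 per acre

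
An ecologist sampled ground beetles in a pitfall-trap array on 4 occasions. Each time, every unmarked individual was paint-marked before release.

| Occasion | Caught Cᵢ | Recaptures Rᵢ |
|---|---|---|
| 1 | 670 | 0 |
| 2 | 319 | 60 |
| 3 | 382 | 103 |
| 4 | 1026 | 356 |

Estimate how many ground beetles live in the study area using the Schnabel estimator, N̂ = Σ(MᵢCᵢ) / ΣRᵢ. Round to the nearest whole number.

Marked at large before each occasion: Mᵢ = Σⱼ<ᵢ (Cⱼ − Rⱼ) → M1=0, M2=670, M3=929, M4=1208
Σ MᵢCᵢ = 0·670 + 670·319 + 929·382 + 1208·1026 = 0 + 213730 + 354878 + 1239408 = 1808016
Σ Rᵢ = 0 + 60 + 103 + 356 = 519
N̂ = 1808016 / 519 ≈ 3483.7 → 3484

N ≈ 3484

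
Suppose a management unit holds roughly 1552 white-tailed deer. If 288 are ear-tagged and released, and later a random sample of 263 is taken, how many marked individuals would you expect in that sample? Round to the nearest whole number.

The marked fraction of the population is 288/1552, so in a sample of 263 expect C·(M/N) marked.
E[R] = 288 × 263 / 1552 = 75744 / 1552 ≈ 48.8 → 49

expected recaptures ≈ 49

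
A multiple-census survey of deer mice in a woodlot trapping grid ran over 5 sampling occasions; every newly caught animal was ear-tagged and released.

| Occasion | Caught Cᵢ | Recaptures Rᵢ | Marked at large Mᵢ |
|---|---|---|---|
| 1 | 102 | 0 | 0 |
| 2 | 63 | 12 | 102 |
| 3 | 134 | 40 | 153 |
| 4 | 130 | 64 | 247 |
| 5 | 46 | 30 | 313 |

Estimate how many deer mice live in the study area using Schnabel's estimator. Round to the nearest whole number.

Σ MᵢCᵢ = 0·102 + 102·63 + 153·134 + 247·130 + 313·46 = 0 + 6426 + 20502 + 32110 + 14398 = 73436
Σ Rᵢ = 0 + 12 + 40 + 64 + 30 = 146
N̂ = 73436 / 146 ≈ 503.0 → 503

N ≈ 503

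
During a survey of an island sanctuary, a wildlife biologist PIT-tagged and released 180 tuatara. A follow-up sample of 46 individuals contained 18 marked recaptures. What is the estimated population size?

The marked fraction in the recapture sample should equal the marked fraction in the population: 18/46 = 180/N.
N = (180 × 46) / 18 = 8280 / 18 = 460

N = 460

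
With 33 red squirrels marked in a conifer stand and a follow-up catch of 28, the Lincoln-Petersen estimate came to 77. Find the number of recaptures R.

R = 12

From N = M·C/R: R = M·C / N = 33·28 / 77 = 924 / 77 = 12.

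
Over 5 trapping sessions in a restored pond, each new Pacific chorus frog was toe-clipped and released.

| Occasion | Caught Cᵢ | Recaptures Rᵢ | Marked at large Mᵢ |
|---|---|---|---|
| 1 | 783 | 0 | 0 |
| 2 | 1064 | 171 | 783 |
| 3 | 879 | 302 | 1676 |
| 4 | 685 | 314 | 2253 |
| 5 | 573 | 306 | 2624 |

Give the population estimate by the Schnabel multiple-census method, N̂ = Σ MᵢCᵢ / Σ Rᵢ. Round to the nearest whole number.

Σ MᵢCᵢ = 0·783 + 783·1064 + 1676·879 + 2253·685 + 2624·573 = 0 + 833112 + 1473204 + 1543305 + 1503552 = 5353173
Σ Rᵢ = 0 + 171 + 302 + 314 + 306 = 1093
N̂ = 5353173 / 1093 ≈ 4897.7 → 4898

N ≈ 4898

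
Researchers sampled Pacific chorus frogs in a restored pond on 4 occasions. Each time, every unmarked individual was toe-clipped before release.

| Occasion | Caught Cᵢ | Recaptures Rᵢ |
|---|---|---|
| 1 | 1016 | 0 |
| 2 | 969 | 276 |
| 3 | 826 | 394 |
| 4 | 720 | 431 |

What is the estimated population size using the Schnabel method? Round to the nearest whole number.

Marked at large before each occasion: Mᵢ = Σⱼ<ᵢ (Cⱼ − Rⱼ) → M1=0, M2=1016, M3=1709, M4=2141
Σ MᵢCᵢ = 0·1016 + 1016·969 + 1709·826 + 2141·720 = 0 + 984504 + 1411634 + 1541520 = 3937658
Σ Rᵢ = 0 + 276 + 394 + 431 = 1101
N̂ = 3937658 / 1101 ≈ 3576.4 → 3576

N ≈ 3576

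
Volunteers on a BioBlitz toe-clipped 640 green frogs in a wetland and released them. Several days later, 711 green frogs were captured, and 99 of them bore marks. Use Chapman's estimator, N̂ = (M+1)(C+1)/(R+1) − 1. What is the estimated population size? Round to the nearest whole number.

N ≈ 4563

N̂ = (640+1)(711+1)/(99+1) − 1 = 641·712/100 − 1
= 456392/100 − 1 ≈ 4563.9 − 1 ≈ 4562.9 → 4563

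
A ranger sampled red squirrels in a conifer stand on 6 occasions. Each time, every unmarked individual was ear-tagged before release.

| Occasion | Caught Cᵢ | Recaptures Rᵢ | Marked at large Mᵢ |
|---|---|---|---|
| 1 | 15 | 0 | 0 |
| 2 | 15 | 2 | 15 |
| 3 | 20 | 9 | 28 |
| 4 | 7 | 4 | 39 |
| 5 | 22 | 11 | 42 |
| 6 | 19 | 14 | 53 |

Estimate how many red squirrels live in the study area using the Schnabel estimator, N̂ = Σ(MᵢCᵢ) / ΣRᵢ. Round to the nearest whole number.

N ≈ 75

Σ MᵢCᵢ = 0·15 + 15·15 + 28·20 + 39·7 + 42·22 + 53·19 = 0 + 225 + 560 + 273 + 924 + 1007 = 2989
Σ Rᵢ = 0 + 2 + 9 + 4 + 11 + 14 = 40
N̂ = 2989 / 40 ≈ 74.7 → 75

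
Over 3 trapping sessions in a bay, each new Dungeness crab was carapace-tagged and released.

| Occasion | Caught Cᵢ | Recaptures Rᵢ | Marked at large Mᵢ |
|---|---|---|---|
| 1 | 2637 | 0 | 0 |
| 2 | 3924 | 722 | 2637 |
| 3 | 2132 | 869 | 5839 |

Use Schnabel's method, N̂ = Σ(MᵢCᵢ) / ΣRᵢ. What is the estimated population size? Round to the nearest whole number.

N ≈ 14,328

Σ MᵢCᵢ = 0·2637 + 2637·3924 + 5839·2132 = 0 + 10347588 + 12448748 = 22796336
Σ Rᵢ = 0 + 722 + 869 = 1591
N̂ = 22796336 / 1591 ≈ 14328.3 → 14328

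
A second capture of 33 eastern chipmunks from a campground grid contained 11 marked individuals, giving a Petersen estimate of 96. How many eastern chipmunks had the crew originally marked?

M = 32

From N = M·C/R: M = N·R / C = 96·11 / 33 = 1056 / 33 = 32.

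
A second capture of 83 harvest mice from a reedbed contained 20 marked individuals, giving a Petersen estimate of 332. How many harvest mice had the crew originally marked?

M = 80

From N = M·C/R: M = N·R / C = 332·20 / 83 = 6640 / 83 = 80.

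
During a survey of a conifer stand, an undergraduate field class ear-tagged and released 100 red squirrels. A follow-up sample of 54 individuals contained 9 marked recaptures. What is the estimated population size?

N = (100 × 54) / 9 = 5400 / 9 = 600

N = 600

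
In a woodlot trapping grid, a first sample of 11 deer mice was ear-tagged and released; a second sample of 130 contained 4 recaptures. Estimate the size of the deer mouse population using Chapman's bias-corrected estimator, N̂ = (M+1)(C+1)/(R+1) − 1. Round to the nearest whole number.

N ≈ 313

N̂ = (11+1)(130+1)/(4+1) − 1 = 12·131/5 − 1
= 1572/5 − 1 ≈ 314.4 − 1 ≈ 313.4 → 313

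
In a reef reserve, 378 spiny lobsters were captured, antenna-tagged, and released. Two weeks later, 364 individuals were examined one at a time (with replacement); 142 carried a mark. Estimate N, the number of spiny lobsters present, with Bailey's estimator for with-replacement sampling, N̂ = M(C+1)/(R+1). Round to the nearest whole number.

N ≈ 965

N̂ = 378·(364+1)/(142+1) = 378·365/143 = 137970/143 ≈ 964.8 → 965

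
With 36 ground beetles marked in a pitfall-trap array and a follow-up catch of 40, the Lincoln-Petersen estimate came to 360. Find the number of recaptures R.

From N = M·C/R: R = M·C / N = 36·40 / 360 = 1440 / 360 = 4.

R = 4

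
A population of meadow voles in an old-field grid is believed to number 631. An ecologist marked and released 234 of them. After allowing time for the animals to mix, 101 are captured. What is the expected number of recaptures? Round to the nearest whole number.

Expected recaptures E[R] = M·C / N.
E[R] = 234 × 101 / 631 = 23634 / 631 ≈ 37.45 → 37

expected recaptures ≈ 37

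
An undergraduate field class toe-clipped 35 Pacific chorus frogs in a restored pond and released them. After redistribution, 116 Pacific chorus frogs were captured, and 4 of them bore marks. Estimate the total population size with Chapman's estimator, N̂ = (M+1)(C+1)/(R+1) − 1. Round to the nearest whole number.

N ≈ 841

N̂ = (35+1)(116+1)/(4+1) − 1 = 36·117/5 − 1
= 4212/5 − 1 ≈ 842.4 − 1 ≈ 841.4 → 841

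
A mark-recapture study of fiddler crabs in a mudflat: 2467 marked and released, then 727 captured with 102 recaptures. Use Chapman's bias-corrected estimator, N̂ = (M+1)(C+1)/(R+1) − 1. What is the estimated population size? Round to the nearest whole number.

N̂ = (2467+1)(727+1)/(102+1) − 1 = 2468·728/103 − 1
= 1796704/103 − 1 ≈ 17443.7 − 1 ≈ 17442.7 → 17443

N ≈ 17,443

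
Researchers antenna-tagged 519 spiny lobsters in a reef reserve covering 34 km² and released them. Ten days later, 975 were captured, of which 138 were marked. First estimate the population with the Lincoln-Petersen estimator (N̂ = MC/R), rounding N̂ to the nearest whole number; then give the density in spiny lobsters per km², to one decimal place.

N̂ = 519·975/138 = 506025/138 ≈ 3666.8 → 3667
Density = N̂ / area = 3667 / 34 ≈ 107.85 → 107.9 per km²

density ≈ 107.9 spiny lobsters per km²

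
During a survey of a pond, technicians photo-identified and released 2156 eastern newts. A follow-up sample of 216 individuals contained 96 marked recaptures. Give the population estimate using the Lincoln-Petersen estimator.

N = 4851

The marked fraction in the recapture sample should equal the marked fraction in the population: 96/216 = 2156/N.
N = (2156 × 216) / 96 = 465696 / 96 = 4851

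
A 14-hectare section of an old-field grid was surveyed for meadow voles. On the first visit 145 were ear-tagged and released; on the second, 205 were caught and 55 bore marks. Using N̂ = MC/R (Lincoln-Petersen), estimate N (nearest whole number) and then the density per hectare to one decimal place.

N̂ = 145·205/55 = 29725/55 ≈ 540.45 → 540
Density = N̂ / area = 540 / 14 ≈ 38.57 → 38.6 per hectare

density ≈ 38.6 meadow voles per hectare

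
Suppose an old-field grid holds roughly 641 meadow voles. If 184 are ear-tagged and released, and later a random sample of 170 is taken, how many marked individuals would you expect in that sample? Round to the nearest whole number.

The marked fraction of the population is 184/641, so in a sample of 170 expect C·(M/N) marked.
E[R] = 184 × 170 / 641 = 31280 / 641 ≈ 48.8 → 49

expected recaptures ≈ 49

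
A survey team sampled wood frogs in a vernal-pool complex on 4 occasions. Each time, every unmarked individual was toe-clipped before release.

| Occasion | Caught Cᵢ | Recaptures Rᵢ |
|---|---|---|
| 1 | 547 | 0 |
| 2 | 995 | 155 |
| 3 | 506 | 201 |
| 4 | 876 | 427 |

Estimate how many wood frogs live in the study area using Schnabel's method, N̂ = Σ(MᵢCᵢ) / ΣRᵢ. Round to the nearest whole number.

Marked at large before each occasion: Mᵢ = Σⱼ<ᵢ (Cⱼ − Rⱼ) → M1=0, M2=547, M3=1387, M4=1692
Σ MᵢCᵢ = 0·547 + 547·995 + 1387·506 + 1692·876 = 0 + 544265 + 701822 + 1482192 = 2728279
Σ Rᵢ = 0 + 155 + 201 + 427 = 783
N̂ = 2728279 / 783 ≈ 3484.4 → 3484

N ≈ 3484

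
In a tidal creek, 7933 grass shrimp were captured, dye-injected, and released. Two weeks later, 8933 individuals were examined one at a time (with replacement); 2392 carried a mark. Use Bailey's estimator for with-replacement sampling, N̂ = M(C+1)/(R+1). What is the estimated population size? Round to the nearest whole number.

N̂ = 7933·(8933+1)/(2392+1) = 7933·8934/2393 = 70873422/2393 ≈ 29617.0 → 29617

N ≈ 29,617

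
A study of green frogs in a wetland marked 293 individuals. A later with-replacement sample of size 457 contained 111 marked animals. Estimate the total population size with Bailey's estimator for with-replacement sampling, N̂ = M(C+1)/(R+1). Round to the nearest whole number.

N ≈ 1198

N̂ = 293·(457+1)/(111+1) = 293·458/112 = 134194/112 ≈ 1198.2 → 1198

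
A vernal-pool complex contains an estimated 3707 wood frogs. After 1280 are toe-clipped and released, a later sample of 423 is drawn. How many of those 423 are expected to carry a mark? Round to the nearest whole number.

expected recaptures ≈ 146

The marked fraction of the population is 1280/3707, so in a sample of 423 expect C·(M/N) marked.
E[R] = 1280 × 423 / 3707 = 541440 / 3707 ≈ 146.1 → 146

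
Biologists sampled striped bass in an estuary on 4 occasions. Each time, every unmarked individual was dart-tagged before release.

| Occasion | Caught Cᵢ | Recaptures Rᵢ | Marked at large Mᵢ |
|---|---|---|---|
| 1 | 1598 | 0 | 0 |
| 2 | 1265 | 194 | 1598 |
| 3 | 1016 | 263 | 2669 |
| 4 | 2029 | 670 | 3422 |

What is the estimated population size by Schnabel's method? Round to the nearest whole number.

N ≈ 10,361

Σ MᵢCᵢ = 0·1598 + 1598·1265 + 2669·1016 + 3422·2029 = 0 + 2021470 + 2711704 + 6943238 = 11676412
Σ Rᵢ = 0 + 194 + 263 + 670 = 1127
N̂ = 11676412 / 1127 ≈ 10360.6 → 10361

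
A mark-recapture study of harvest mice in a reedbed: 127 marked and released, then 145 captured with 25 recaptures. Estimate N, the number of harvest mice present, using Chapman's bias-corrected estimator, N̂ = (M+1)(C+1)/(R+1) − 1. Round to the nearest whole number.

N ≈ 718

N̂ = (127+1)(145+1)/(25+1) − 1 = 128·146/26 − 1
= 18688/26 − 1 ≈ 718.8 − 1 ≈ 717.8 → 718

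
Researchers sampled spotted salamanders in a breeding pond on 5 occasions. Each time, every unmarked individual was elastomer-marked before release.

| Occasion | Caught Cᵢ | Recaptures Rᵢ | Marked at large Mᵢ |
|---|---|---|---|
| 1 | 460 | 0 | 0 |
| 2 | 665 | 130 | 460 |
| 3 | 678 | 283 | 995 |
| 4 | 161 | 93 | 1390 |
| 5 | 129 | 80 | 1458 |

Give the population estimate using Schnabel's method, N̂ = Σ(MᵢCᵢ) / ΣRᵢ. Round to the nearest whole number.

N ≈ 2376

Σ MᵢCᵢ = 0·460 + 460·665 + 995·678 + 1390·161 + 1458·129 = 0 + 305900 + 674610 + 223790 + 188082 = 1392382
Σ Rᵢ = 0 + 130 + 283 + 93 + 80 = 586
N̂ = 1392382 / 586 ≈ 2376.1 → 2376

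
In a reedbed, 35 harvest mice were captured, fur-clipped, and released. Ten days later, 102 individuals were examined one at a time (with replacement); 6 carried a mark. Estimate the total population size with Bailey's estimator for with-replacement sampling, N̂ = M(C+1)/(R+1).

N̂ = 35·(102+1)/(6+1) = 35·103/7 = 3605/7 = 515

N = 515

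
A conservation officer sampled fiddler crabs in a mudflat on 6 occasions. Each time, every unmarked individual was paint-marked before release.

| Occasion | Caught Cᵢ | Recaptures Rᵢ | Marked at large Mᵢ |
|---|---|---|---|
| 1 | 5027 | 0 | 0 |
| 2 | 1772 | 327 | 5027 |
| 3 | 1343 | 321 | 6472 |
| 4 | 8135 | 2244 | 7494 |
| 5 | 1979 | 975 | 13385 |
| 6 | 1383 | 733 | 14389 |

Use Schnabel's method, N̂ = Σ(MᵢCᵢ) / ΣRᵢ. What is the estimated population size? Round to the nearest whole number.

Σ MᵢCᵢ = 0·5027 + 5027·1772 + 6472·1343 + 7494·8135 + 13385·1979 + 14389·1383 = 0 + 8907844 + 8691896 + 60963690 + 26488915 + 19899987 = 124952332
Σ Rᵢ = 0 + 327 + 321 + 2244 + 975 + 733 = 4600
N̂ = 124952332 / 4600 ≈ 27163.6 → 27164

N ≈ 27,164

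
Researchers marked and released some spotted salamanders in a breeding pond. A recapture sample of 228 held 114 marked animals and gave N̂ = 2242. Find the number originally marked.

From N = M·C/R: M = N·R / C = 2242·114 / 228 = 255588 / 228 = 1121.

M = 1121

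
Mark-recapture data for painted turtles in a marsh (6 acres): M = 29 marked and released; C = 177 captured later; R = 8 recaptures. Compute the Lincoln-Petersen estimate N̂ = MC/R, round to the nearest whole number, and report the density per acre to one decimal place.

density ≈ 107.0 painted turtles per acre

N̂ = 29·177/8 = 5133/8 ≈ 641.6 → 642
Density = N̂ / area = 642 / 6 = 107.0 per acre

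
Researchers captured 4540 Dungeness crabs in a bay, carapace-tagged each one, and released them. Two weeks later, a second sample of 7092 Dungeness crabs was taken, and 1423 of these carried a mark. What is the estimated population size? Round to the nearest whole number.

If marked individuals mix randomly, R/C ≈ M/N, giving N ≈ M·C/R.
N = (4540 × 7092) / 1423 = 32197680 / 1423 ≈ 22626.6 → 22627

N ≈ 22,627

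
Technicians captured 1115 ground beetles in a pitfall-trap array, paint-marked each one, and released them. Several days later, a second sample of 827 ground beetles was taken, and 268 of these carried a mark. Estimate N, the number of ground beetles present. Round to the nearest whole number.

N = (1115 × 827) / 268 = 922105 / 268 ≈ 3440.7 → 3441

N ≈ 3441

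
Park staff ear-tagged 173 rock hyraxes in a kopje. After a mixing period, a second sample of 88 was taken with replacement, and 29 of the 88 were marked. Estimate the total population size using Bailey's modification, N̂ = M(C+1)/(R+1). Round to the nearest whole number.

N̂ = 173·(88+1)/(29+1) = 173·89/30 = 15397/30 ≈ 513.2 → 513

N ≈ 513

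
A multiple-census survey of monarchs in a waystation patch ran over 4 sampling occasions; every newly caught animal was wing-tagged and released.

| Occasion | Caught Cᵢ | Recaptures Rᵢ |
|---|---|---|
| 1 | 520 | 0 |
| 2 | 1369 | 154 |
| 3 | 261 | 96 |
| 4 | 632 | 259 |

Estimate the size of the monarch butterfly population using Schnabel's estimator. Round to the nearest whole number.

Marked at large before each occasion: Mᵢ = Σⱼ<ᵢ (Cⱼ − Rⱼ) → M1=0, M2=520, M3=1735, M4=1900
Σ MᵢCᵢ = 0·520 + 520·1369 + 1735·261 + 1900·632 = 0 + 711880 + 452835 + 1200800 = 2365515
Σ Rᵢ = 0 + 154 + 96 + 259 = 509
N̂ = 2365515 / 509 ≈ 4647.4 → 4647

N ≈ 4647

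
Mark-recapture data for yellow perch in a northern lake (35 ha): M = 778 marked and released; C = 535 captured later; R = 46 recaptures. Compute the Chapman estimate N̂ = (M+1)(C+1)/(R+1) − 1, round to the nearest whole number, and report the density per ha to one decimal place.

N̂ = 779·536/47 − 1 = 417544/47 − 1 ≈ 8882.9 → 8883
Density = N̂ / area = 8883 / 35 ≈ 253.80 → 253.8 per ha

density ≈ 253.8 yellow perch per ha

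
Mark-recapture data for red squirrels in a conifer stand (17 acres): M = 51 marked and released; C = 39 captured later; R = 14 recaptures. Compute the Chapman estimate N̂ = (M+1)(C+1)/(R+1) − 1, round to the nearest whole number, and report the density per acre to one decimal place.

density ≈ 8.1 red squirrels per acre

N̂ = 52·40/15 − 1 = 2080/15 − 1 ≈ 137.7 → 138
Density = N̂ / area = 138 / 17 ≈ 8.12 → 8.1 per acre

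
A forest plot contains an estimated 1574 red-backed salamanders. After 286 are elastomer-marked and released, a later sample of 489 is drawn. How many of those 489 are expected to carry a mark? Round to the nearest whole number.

expected recaptures ≈ 89

The marked fraction of the population is 286/1574, so in a sample of 489 expect C·(M/N) marked.
E[R] = 286 × 489 / 1574 = 139854 / 1574 ≈ 88.9 → 89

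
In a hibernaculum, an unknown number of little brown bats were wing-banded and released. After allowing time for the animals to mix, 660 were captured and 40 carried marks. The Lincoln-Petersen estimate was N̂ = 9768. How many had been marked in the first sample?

From N = M·C/R: M = N·R / C = 9768·40 / 660 = 390720 / 660 = 592.

M = 592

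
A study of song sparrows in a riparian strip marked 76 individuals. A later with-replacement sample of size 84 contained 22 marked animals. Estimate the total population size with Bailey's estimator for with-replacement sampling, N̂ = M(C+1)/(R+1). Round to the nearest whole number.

N ≈ 281

N̂ = 76·(84+1)/(22+1) = 76·85/23 = 6460/23 ≈ 280.9 → 281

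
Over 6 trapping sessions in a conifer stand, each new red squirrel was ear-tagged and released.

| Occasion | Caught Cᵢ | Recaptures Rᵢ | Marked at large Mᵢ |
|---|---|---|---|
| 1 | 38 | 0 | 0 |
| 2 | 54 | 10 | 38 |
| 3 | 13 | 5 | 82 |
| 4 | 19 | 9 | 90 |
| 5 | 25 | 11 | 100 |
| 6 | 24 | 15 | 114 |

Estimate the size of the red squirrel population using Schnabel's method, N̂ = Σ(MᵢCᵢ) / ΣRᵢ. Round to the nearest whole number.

Σ MᵢCᵢ = 0·38 + 38·54 + 82·13 + 90·19 + 100·25 + 114·24 = 0 + 2052 + 1066 + 1710 + 2500 + 2736 = 10064
Σ Rᵢ = 0 + 10 + 5 + 9 + 11 + 15 = 50
N̂ = 10064 / 50 ≈ 201.3 → 201

N ≈ 201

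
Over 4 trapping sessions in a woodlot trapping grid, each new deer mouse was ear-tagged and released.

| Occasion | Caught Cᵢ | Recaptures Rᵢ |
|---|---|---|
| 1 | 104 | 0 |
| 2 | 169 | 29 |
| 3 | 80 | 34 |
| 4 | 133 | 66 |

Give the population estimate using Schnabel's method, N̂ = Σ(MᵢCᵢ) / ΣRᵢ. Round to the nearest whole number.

N ≈ 587

Marked at large before each occasion: Mᵢ = Σⱼ<ᵢ (Cⱼ − Rⱼ) → M1=0, M2=104, M3=244, M4=290
Σ MᵢCᵢ = 0·104 + 104·169 + 244·80 + 290·133 = 0 + 17576 + 19520 + 38570 = 75666
Σ Rᵢ = 0 + 29 + 34 + 66 = 129
N̂ = 75666 / 129 ≈ 586.6 → 587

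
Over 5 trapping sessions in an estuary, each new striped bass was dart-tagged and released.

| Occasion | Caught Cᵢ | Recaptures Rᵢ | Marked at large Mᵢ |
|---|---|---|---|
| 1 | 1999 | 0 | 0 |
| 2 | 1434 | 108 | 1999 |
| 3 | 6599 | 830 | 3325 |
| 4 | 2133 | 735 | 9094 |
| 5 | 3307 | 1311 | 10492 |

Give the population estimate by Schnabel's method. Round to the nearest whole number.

Σ MᵢCᵢ = 0·1999 + 1999·1434 + 3325·6599 + 9094·2133 + 10492·3307 = 0 + 2866566 + 21941675 + 19397502 + 34697044 = 78902787
Σ Rᵢ = 0 + 108 + 830 + 735 + 1311 = 2984
N̂ = 78902787 / 2984 ≈ 26442.0 → 26442

N ≈ 26,442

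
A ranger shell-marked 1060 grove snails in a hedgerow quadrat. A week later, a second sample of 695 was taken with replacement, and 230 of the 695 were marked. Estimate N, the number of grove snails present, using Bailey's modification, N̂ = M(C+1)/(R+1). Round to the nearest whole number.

N̂ = 1060·(695+1)/(230+1) = 1060·696/231 = 737760/231 ≈ 3193.8 → 3194

N ≈ 3194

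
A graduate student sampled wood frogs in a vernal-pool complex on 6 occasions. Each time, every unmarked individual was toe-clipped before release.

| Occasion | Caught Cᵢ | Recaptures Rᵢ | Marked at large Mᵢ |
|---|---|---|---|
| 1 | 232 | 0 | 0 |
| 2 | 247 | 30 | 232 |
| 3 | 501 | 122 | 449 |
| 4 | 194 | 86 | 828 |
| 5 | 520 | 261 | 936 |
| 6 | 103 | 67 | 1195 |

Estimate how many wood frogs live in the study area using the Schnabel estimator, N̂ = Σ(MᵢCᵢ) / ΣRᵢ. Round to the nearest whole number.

Σ MᵢCᵢ = 0·232 + 232·247 + 449·501 + 828·194 + 936·520 + 1195·103 = 0 + 57304 + 224949 + 160632 + 486720 + 123085 = 1052690
Σ Rᵢ = 0 + 30 + 122 + 86 + 261 + 67 = 566
N̂ = 1052690 / 566 ≈ 1859.9 → 1860

N ≈ 1860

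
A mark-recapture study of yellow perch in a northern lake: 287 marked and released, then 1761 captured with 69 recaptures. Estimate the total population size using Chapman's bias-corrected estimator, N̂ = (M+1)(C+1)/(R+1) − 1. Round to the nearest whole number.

N ≈ 7248

N̂ = (287+1)(1761+1)/(69+1) − 1 = 288·1762/70 − 1
= 507456/70 − 1 ≈ 7249.4 − 1 ≈ 7248.4 → 7248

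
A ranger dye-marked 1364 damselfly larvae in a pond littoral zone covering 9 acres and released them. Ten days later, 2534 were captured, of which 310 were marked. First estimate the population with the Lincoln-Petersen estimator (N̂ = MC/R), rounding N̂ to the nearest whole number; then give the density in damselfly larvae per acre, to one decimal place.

N̂ = 1364·2534/310 = 3456376/310 ≈ 11149.6 → 11150
Density = N̂ / area = 11150 / 9 ≈ 1238.89 → 1238.9 per acre

density ≈ 1238.9 damselfly larvae per acre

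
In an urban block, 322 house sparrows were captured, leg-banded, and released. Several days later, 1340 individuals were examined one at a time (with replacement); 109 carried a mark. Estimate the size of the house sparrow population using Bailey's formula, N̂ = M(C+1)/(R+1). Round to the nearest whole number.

N ≈ 3925

N̂ = 322·(1340+1)/(109+1) = 322·1341/110 = 431802/110 ≈ 3925.47 → 3925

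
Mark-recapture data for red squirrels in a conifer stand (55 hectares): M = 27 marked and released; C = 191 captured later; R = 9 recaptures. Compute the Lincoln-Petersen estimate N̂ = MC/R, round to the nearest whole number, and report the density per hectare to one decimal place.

density ≈ 10.4 red squirrels per hectare

N̂ = 27·191/9 = 5157/9 = 573
Density = N̂ / area = 573 / 55 ≈ 10.42 → 10.4 per hectare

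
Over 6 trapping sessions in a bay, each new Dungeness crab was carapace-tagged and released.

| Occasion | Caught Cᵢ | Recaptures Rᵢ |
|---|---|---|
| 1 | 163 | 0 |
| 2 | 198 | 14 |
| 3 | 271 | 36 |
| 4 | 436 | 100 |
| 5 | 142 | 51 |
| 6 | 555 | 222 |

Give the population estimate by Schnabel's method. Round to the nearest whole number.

Marked at large before each occasion: Mᵢ = Σⱼ<ᵢ (Cⱼ − Rⱼ) → M1=0, M2=163, M3=347, M4=582, M5=918, M6=1009
Σ MᵢCᵢ = 0·163 + 163·198 + 347·271 + 582·436 + 918·142 + 1009·555 = 0 + 32274 + 94037 + 253752 + 130356 + 559995 = 1070414
Σ Rᵢ = 0 + 14 + 36 + 100 + 51 + 222 = 423
N̂ = 1070414 / 423 ≈ 2530.5 → 2531

N ≈ 2531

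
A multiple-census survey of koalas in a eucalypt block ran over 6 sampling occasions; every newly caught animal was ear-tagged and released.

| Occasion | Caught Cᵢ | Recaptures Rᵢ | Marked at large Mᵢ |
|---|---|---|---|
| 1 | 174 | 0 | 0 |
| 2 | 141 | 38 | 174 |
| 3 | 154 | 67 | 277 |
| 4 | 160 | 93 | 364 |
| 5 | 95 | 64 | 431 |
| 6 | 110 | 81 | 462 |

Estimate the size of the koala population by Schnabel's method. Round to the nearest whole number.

Σ MᵢCᵢ = 0·174 + 174·141 + 277·154 + 364·160 + 431·95 + 462·110 = 0 + 24534 + 42658 + 58240 + 40945 + 50820 = 217197
Σ Rᵢ = 0 + 38 + 67 + 93 + 64 + 81 = 343
N̂ = 217197 / 343 ≈ 633.2 → 633

N ≈ 633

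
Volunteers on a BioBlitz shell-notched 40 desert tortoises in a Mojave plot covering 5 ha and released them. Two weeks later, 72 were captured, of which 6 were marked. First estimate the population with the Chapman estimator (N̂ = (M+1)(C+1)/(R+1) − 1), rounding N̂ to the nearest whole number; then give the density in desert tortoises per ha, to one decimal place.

density ≈ 85.4 desert tortoises per ha

N̂ = 41·73/7 − 1 = 2993/7 − 1 ≈ 426.6 → 427
Density = N̂ / area = 427 / 5 ≈ 85.40 → 85.4 per ha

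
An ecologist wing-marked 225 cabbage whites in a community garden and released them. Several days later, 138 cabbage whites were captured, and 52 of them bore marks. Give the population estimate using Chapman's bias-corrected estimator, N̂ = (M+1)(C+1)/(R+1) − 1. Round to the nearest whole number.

N ≈ 592

N̂ = (225+1)(138+1)/(52+1) − 1 = 226·139/53 − 1
= 31414/53 − 1 ≈ 592.7 − 1 ≈ 591.7 → 592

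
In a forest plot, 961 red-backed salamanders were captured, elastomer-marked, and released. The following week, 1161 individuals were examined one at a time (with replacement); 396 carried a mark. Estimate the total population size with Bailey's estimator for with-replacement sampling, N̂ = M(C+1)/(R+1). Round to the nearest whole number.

N̂ = 961·(1161+1)/(396+1) = 961·1162/397 = 1116682/397 ≈ 2812.8 → 2813

N ≈ 2813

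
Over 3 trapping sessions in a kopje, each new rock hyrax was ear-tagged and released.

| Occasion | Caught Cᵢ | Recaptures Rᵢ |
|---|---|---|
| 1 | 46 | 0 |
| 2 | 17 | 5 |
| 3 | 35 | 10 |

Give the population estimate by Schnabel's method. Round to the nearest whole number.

Marked at large before each occasion: Mᵢ = Σⱼ<ᵢ (Cⱼ − Rⱼ) → M1=0, M2=46, M3=58
Σ MᵢCᵢ = 0·46 + 46·17 + 58·35 = 0 + 782 + 2030 = 2812
Σ Rᵢ = 0 + 5 + 10 = 15
N̂ = 2812 / 15 ≈ 187.47 → 187

N ≈ 187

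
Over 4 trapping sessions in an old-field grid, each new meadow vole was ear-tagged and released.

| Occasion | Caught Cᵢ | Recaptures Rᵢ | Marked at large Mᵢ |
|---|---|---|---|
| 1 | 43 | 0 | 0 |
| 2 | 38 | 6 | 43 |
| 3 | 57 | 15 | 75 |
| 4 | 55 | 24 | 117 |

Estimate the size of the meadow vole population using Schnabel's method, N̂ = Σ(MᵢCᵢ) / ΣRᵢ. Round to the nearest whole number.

N ≈ 274

Σ MᵢCᵢ = 0·43 + 43·38 + 75·57 + 117·55 = 0 + 1634 + 4275 + 6435 = 12344
Σ Rᵢ = 0 + 6 + 15 + 24 = 45
N̂ = 12344 / 45 ≈ 274.3 → 274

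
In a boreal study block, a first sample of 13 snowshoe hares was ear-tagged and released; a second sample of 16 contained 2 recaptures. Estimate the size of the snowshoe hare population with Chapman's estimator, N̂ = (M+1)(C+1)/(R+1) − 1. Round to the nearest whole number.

N̂ = (13+1)(16+1)/(2+1) − 1 = 14·17/3 − 1
= 238/3 − 1 ≈ 79.3 − 1 ≈ 78.3 → 78

N ≈ 78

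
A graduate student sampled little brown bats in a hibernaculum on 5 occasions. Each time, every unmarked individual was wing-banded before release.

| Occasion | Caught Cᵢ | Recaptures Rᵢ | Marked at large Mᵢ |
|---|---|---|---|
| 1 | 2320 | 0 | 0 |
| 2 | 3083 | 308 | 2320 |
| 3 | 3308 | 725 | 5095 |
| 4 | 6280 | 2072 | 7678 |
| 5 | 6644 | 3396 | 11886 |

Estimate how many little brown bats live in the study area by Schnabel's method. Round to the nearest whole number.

Σ MᵢCᵢ = 0·2320 + 2320·3083 + 5095·3308 + 7678·6280 + 11886·6644 = 0 + 7152560 + 16854260 + 48217840 + 78970584 = 151195244
Σ Rᵢ = 0 + 308 + 725 + 2072 + 3396 = 6501
N̂ = 151195244 / 6501 ≈ 23257.2 → 23257

N ≈ 23,257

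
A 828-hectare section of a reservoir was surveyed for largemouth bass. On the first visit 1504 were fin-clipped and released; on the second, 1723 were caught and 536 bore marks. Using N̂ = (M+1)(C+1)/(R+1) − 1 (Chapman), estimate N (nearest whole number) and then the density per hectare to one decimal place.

density ≈ 5.8 largemouth bass per hectare

N̂ = 1505·1724/537 − 1 = 2594620/537 − 1 ≈ 4830.7 → 4831
Density = N̂ / area = 4831 / 828 ≈ 5.83 → 5.8 per hectare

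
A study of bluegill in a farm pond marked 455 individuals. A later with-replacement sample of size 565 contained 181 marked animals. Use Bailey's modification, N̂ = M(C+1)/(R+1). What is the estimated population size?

N̂ = 455·(565+1)/(181+1) = 455·566/182 = 257530/182 = 1415

N = 1415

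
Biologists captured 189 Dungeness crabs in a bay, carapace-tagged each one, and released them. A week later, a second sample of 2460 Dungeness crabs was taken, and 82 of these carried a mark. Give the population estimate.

N = (189 × 2460) / 82 = 464940 / 82 = 5670

N = 5670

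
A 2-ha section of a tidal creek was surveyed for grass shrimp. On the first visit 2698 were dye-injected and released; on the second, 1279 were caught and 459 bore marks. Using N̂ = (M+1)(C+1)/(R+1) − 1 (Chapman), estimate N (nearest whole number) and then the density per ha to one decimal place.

density ≈ 3754.5 grass shrimp per ha

N̂ = 2699·1280/460 − 1 = 3454720/460 − 1 ≈ 7509.3 → 7509
Density = N̂ / area = 7509 / 2 ≈ 3754.50 → 3754.5 per ha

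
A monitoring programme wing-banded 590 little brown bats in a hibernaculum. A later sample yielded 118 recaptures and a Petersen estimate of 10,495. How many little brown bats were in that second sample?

C = 2099

From N = M·C/R: C = N·R / M = 10495·118 / 590 = 1238410 / 590 = 2099.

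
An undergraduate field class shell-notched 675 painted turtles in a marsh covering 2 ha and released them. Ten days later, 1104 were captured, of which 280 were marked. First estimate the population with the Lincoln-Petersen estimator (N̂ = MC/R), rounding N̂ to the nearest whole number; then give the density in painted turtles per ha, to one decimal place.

N̂ = 675·1104/280 = 745200/280 ≈ 2661.4 → 2661
Density = N̂ / area = 2661 / 2 ≈ 1330.50 → 1330.5 per ha

density ≈ 1330.5 painted turtles per ha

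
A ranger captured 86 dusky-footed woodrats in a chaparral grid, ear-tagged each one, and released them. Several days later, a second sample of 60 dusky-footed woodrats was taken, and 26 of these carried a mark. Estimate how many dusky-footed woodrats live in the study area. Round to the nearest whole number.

If marked individuals mix randomly, R/C ≈ M/N, giving N ≈ M·C/R.
N = (86 × 60) / 26 = 5160 / 26 ≈ 198.46 → 198

N ≈ 198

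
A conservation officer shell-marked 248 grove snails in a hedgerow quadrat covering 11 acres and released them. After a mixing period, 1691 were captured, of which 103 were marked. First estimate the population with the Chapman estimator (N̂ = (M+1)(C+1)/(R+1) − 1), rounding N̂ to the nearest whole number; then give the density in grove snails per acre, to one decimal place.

N̂ = 249·1692/104 − 1 = 421308/104 − 1 ≈ 4050.0 → 4050
Density = N̂ / area = 4050 / 11 ≈ 368.18 → 368.2 per acre

density ≈ 368.2 grove snails per acre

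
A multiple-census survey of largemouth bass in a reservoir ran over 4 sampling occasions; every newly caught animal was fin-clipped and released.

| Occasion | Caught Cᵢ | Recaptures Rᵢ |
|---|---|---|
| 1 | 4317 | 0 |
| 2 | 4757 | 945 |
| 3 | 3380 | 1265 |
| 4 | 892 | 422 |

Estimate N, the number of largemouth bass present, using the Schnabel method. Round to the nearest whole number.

Marked at large before each occasion: Mᵢ = Σⱼ<ᵢ (Cⱼ − Rⱼ) → M1=0, M2=4317, M3=8129, M4=10244
Σ MᵢCᵢ = 0·4317 + 4317·4757 + 8129·3380 + 10244·892 = 0 + 20535969 + 27476020 + 9137648 = 57149637
Σ Rᵢ = 0 + 945 + 1265 + 422 = 2632
N̂ = 57149637 / 2632 ≈ 21713.4 → 21713

N ≈ 21,713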